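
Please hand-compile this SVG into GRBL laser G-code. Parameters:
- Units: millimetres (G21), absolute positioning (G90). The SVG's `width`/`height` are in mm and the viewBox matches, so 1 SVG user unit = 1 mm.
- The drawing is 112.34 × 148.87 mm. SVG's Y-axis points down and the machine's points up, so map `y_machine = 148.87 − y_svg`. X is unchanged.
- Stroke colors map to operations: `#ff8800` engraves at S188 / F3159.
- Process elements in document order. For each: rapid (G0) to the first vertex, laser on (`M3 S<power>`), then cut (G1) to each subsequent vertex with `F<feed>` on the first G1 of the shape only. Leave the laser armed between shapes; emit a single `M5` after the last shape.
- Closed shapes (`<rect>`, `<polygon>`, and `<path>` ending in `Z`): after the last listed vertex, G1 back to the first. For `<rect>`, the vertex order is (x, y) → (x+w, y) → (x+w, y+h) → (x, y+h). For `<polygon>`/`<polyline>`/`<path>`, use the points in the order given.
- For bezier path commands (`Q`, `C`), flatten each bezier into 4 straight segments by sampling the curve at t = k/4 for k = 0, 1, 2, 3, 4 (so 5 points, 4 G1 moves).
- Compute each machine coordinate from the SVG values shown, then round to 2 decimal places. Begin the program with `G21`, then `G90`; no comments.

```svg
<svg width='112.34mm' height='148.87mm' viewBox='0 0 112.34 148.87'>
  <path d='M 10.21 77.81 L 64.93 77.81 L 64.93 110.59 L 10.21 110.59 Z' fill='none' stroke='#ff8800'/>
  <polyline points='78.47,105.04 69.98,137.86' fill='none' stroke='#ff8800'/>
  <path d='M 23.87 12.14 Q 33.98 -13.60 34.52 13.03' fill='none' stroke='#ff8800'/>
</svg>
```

viewBox `0 0 112.34 148.87` with mm width/height → 1 unit = 1 mm. Flip: y_m = 148.87 − y_svg.

**Shape 1** — `<path>` rectangle, stroke `#ff8800` → engrave (S188, F3159). Machine vertices: (10.21,71.06) → (64.93,71.06) → (64.93,38.28) → (10.21,38.28) → (10.21,71.06). Closed: final G1 returns to the first vertex.

**Shape 2** — `<polyline>` line segment, stroke `#ff8800` → engrave (S188, F3159). Machine vertices: (78.47,43.83) → (69.98,11.01). Open path.

**Shape 3** — `<path>` quadratic bezier, stroke `#ff8800` → engrave (S188, F3159). Control points (SVG): P0=(23.87,12.14), P1=(33.98,-13.60), P2=(34.52,13.03); sampled at t=k/4. Machine vertices: (23.87,136.73) → (28.33,146.33) → (31.59,149.38) → (33.65,145.88) → (34.52,135.84). Open path.

G21
G90
G0 X10.21 Y71.06
M3 S188
G1 X64.93 Y71.06 F3159
G1 X64.93 Y38.28
G1 X10.21 Y38.28
G1 X10.21 Y71.06
G0 X78.47 Y43.83
M3 S188
G1 X69.98 Y11.01 F3159
G0 X23.87 Y136.73
M3 S188
G1 X28.33 Y146.33 F3159
G1 X31.59 Y149.38
G1 X33.65 Y145.88
G1 X34.52 Y135.84
M5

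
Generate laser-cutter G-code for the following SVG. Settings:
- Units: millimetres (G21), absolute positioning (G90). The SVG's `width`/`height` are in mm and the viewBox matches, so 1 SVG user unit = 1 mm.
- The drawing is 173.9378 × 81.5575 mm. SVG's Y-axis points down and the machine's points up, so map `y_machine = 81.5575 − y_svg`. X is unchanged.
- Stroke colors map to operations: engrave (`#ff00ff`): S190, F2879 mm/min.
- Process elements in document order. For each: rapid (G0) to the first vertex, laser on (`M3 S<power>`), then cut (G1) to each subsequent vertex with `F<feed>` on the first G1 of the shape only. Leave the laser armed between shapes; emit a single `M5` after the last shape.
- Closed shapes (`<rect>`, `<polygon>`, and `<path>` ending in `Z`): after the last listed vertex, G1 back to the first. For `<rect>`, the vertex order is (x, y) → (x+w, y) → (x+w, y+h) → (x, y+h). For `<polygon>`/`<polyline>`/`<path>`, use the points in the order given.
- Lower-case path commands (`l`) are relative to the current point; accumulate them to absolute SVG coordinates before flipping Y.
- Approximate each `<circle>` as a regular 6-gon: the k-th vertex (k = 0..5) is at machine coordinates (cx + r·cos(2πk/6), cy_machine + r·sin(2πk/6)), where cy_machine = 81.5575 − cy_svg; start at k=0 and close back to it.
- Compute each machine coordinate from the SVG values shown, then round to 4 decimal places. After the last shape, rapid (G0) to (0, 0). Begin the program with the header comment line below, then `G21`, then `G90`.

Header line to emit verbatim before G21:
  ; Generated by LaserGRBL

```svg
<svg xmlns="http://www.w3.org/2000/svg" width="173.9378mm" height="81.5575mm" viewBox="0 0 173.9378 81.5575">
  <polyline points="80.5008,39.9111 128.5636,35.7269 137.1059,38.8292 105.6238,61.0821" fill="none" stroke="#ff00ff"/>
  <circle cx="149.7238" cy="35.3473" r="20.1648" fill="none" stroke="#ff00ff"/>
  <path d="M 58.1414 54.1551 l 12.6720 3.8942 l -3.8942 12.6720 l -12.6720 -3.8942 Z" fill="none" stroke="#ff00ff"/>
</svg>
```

viewBox `0 0 173.9378 81.5575` with mm width/height → 1 unit = 1 mm. Flip: y_m = 81.5575 − y_svg.

**Shape 1** — `<polyline>` open polyline, stroke `#ff00ff` → engrave (S190, F2879). Machine vertices: (80.5008,41.6464) → (128.5636,45.8306) → (137.1059,42.7283) → (105.6238,20.4754). Open path.

**Shape 2** — `<circle>` circle, stroke `#ff00ff` → engrave (S190, F2879). Machine vertices: (169.8886,46.2102) → (159.8062,63.6734) → (139.6414,63.6734) → (129.5590,46.2102) → (139.6414,28.7470) → (159.8062,28.7470) → (169.8886,46.2102). Closed: final G1 returns to the first vertex.

**Shape 3** — `<path>` regular polygon, stroke `#ff00ff` → engrave (S190, F2879). Machine vertices: (58.1414,27.4024) → (70.8134,23.5082) → (66.9192,10.8362) → (54.2472,14.7304) → (58.1414,27.4024). Closed: final G1 returns to the first vertex.

; Generated by LaserGRBL
G21
G90
G0 X80.5008 Y41.6464
M3 S190
G1 X128.5636 Y45.8306 F2879
G1 X137.1059 Y42.7283
G1 X105.6238 Y20.4754
G0 X169.8886 Y46.2102
M3 S190
G1 X159.8062 Y63.6734 F2879
G1 X139.6414 Y63.6734
G1 X129.5590 Y46.2102
G1 X139.6414 Y28.7470
G1 X159.8062 Y28.7470
G1 X169.8886 Y46.2102
G0 X58.1414 Y27.4024
M3 S190
G1 X70.8134 Y23.5082 F2879
G1 X66.9192 Y10.8362
G1 X54.2472 Y14.7304
G1 X58.1414 Y27.4024
M5
G0 X0.0000 Y0.0000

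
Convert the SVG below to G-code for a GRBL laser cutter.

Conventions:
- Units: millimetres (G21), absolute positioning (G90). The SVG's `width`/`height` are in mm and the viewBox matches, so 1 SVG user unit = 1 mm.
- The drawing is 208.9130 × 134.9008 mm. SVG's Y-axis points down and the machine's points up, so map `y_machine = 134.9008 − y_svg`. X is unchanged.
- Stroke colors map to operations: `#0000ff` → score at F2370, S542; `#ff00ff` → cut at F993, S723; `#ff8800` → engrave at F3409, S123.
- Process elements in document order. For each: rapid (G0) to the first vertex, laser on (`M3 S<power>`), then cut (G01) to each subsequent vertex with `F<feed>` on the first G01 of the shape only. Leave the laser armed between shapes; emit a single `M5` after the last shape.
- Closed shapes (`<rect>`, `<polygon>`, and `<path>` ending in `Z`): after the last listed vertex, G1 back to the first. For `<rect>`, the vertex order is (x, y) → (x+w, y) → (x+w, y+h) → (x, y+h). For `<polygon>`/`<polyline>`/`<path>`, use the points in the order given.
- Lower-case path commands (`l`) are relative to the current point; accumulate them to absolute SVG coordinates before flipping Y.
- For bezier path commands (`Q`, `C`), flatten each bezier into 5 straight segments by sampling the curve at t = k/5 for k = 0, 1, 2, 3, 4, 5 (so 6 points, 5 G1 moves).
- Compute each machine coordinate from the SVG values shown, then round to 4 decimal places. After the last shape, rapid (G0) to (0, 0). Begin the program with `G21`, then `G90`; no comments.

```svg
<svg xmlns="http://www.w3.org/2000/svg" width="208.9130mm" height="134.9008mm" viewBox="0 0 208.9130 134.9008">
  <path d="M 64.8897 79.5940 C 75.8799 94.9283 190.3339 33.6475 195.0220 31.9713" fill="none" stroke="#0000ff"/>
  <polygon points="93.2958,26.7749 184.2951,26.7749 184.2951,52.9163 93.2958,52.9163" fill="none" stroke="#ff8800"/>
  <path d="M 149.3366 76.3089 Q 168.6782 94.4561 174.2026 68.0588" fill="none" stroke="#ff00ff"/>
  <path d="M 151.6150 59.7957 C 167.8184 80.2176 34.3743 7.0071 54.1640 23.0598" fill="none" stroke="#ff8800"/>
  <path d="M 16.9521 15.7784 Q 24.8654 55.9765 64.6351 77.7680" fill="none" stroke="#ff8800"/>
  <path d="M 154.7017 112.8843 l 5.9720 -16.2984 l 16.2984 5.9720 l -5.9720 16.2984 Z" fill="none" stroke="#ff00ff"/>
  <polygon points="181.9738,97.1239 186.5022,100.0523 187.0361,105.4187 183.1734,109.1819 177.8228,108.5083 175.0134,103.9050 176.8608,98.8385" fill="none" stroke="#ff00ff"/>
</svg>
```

G21
G90
G0 X64.8897 Y55.3068
M3 S542
G01 X82.1936 Y54.2103 F2370
G01 X114.0939 Y64.9628
G01 X150.3553 Y81.0259
G01 X180.7431 Y95.8610
G01 X195.0220 Y102.9295
G0 X93.2958 Y108.1259
M3 S123
G01 X184.2951 Y108.1259 F3409
G01 X184.2951 Y81.9845
G01 X93.2958 Y81.9845
G01 X93.2958 Y108.1259
G0 X149.3366 Y58.5919
M3 S723
G01 X156.5206 Y53.1148 F993
G01 X162.5991 Y51.2013
G01 X167.5723 Y52.8513
G01 X171.4402 Y58.0649
G01 X174.2026 Y66.8420
G0 X151.6150 Y75.1051
M3 S123
G01 X145.8024 Y72.6247 F3409
G01 X118.6127 Y83.8371
G01 X84.5842 Y99.9632
G01 X58.2552 Y112.2242
G01 X54.1640 Y111.8410
G0 X16.9521 Y119.1224
M3 S123
G01 X21.3917 Y103.7794 F3409
G01 X28.3798 Y89.9090
G01 X37.9164 Y77.5111
G01 X50.0015 Y66.5857
G01 X64.6351 Y57.1328
G0 X154.7017 Y22.0165
M3 S723
G01 X160.6737 Y38.3149 F993
G01 X176.9721 Y32.3429
G01 X171.0001 Y16.0445
G01 X154.7017 Y22.0165
G0 X181.9738 Y37.7769
M3 S723
G01 X186.5022 Y34.8485 F993
G01 X187.0361 Y29.4821
G01 X183.1734 Y25.7189
G01 X177.8228 Y26.3925
G01 X175.0134 Y30.9958
G01 X176.8608 Y36.0623
G01 X181.9738 Y37.7769
M5
G0 X0.0000 Y0.0000

1 u = 1 mm; y_m = 134.9008 − y.

[1] `<path>` cubic bezier, #0000ff→score S542 F2370: (64.8897,55.3068) → (82.1936,54.2103) → (114.0939,64.9628) → (150.3553,81.0259) → (180.7431,95.8610) → (195.0220,102.9295)

[2] `<polygon>` rectangle, #ff8800→engrave S123 F3409: (93.2958,108.1259) → (184.2951,108.1259) → (184.2951,81.9845) → (93.2958,81.9845) → (93.2958,108.1259) (closed)

[3] `<path>` quadratic bezier, #ff00ff→cut S723 F993: (149.3366,58.5919) → (156.5206,53.1148) → (162.5991,51.2013) → (167.5723,52.8513) → (171.4402,58.0649) → (174.2026,66.8420)

[4] `<path>` cubic bezier, #ff8800→engrave S123 F3409: (151.6150,75.1051) → (145.8024,72.6247) → (118.6127,83.8371) → (84.5842,99.9632) → (58.2552,112.2242) → (54.1640,111.8410)

[5] `<path>` quadratic bezier, #ff8800→engrave S123 F3409: (16.9521,119.1224) → (21.3917,103.7794) → (28.3798,89.9090) → (37.9164,77.5111) → (50.0015,66.5857) → (64.6351,57.1328)

[6] `<path>` regular polygon, #ff00ff→cut S723 F993: (154.7017,22.0165) → (160.6737,38.3149) → (176.9721,32.3429) → (171.0001,16.0445) → (154.7017,22.0165) (closed)

[7] `<polygon>` regular polygon, #ff00ff→cut S723 F993: (181.9738,37.7769) → (186.5022,34.8485) → (187.0361,29.4821) → (183.1734,25.7189) → (177.8228,26.3925) → (175.0134,30.9958) → (176.8608,36.0623) → (181.9738,37.7769) (closed)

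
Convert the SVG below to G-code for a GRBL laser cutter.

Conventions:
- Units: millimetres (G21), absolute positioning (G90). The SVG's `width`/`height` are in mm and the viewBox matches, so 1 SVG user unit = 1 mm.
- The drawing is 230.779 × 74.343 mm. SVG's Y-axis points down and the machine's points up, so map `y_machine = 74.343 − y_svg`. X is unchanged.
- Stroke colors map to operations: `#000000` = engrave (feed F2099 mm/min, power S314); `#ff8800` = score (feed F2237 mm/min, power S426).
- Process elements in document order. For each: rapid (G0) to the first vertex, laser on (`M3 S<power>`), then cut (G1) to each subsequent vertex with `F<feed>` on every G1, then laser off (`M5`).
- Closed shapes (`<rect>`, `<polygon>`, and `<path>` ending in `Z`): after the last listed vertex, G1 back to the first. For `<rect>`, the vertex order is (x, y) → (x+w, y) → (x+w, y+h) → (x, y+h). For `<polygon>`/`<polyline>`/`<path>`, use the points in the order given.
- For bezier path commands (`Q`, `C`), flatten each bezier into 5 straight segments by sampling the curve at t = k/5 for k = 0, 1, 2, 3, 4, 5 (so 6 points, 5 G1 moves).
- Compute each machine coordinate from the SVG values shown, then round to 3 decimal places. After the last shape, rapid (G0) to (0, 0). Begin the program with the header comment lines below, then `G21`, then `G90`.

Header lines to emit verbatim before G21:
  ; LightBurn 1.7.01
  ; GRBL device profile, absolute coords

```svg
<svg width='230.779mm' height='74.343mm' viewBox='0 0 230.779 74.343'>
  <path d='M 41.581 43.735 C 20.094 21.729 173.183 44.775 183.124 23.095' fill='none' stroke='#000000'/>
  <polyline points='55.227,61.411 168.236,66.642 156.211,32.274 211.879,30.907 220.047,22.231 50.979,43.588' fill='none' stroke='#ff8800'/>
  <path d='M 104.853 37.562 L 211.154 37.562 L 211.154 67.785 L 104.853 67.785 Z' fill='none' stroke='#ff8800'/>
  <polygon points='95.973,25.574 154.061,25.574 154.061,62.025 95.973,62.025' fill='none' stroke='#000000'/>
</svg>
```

; LightBurn 1.7.01
; GRBL device profile, absolute coords
G21
G90
G0 X41.581 Y30.608
M3 S314
G1 X47.096 Y39.124 F2099
G1 X79.259 Y41.136 F2099
G1 X122.818 Y40.955 F2099
G1 X162.523 Y42.889 F2099
G1 X183.124 Y51.248 F2099
M5
G0 X55.227 Y12.932
M3 S426
G1 X168.236 Y7.701 F2237
G1 X156.211 Y42.069 F2237
G1 X211.879 Y43.436 F2237
G1 X220.047 Y52.112 F2237
G1 X50.979 Y30.755 F2237
M5
G0 X104.853 Y36.781
M3 S426
G1 X211.154 Y36.781 F2237
G1 X211.154 Y6.558 F2237
G1 X104.853 Y6.558 F2237
G1 X104.853 Y36.781 F2237
M5
G0 X95.973 Y48.769
M3 S314
G1 X154.061 Y48.769 F2099
G1 X154.061 Y12.318 F2099
G1 X95.973 Y12.318 F2099
G1 X95.973 Y48.769 F2099
M5
G0 X0.000 Y0.000

1 u = 1 mm; y_m = 74.343 − y.

[1] `<path>` cubic bezier, #000000→engrave S314 F2099: (41.581,30.608) → (47.096,39.124) → (79.259,41.136) → (122.818,40.955) → (162.523,42.889) → (183.124,51.248)

[2] `<polyline>` open polyline, #ff8800→score S426 F2237: (55.227,12.932) → (168.236,7.701) → (156.211,42.069) → (211.879,43.436) → (220.047,52.112) → (50.979,30.755)

[3] `<path>` rectangle, #ff8800→score S426 F2237: (104.853,36.781) → (211.154,36.781) → (211.154,6.558) → (104.853,6.558) → (104.853,36.781) (closed)

[4] `<polygon>` rectangle, #000000→engrave S314 F2099: (95.973,48.769) → (154.061,48.769) → (154.061,12.318) → (95.973,12.318) → (95.973,48.769) (closed)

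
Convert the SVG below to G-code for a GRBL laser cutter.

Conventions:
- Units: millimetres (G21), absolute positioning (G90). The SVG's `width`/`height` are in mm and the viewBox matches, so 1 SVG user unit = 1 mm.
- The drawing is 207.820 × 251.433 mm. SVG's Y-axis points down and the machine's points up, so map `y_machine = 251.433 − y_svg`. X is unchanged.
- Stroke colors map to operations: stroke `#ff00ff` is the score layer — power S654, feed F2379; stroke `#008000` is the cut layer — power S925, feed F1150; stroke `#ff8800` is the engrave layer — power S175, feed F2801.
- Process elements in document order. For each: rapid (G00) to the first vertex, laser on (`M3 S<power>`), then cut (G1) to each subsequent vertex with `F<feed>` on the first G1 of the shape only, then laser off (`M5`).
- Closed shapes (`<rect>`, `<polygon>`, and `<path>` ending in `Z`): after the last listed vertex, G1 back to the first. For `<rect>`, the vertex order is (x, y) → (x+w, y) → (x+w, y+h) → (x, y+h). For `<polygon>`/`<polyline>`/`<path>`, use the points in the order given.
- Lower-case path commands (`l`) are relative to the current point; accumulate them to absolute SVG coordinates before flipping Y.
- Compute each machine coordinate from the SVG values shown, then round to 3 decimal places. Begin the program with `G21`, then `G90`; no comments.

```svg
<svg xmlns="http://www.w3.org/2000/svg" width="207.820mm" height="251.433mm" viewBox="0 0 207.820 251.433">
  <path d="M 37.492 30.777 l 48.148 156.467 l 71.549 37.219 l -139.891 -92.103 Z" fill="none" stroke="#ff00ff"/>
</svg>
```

Since the viewBox matches the mm dimensions, user units are millimetres directly. The only transform is the Y-flip y_m = 251.433 − y_svg.

Shape 1 is a closed polygon drawn with `<path>`. Its stroke #ff00ff means score at S654, F2379. After flipping Y the toolpath is (37.492,220.656) → (85.640,64.189) → (157.189,26.970) → (17.298,119.073) → (37.492,220.656), returning to the start.

G21
G90
G00 X37.492 Y220.656
M3 S654
G1 X85.640 Y64.189 F2379
G1 X157.189 Y26.970
G1 X17.298 Y119.073
G1 X37.492 Y220.656
M5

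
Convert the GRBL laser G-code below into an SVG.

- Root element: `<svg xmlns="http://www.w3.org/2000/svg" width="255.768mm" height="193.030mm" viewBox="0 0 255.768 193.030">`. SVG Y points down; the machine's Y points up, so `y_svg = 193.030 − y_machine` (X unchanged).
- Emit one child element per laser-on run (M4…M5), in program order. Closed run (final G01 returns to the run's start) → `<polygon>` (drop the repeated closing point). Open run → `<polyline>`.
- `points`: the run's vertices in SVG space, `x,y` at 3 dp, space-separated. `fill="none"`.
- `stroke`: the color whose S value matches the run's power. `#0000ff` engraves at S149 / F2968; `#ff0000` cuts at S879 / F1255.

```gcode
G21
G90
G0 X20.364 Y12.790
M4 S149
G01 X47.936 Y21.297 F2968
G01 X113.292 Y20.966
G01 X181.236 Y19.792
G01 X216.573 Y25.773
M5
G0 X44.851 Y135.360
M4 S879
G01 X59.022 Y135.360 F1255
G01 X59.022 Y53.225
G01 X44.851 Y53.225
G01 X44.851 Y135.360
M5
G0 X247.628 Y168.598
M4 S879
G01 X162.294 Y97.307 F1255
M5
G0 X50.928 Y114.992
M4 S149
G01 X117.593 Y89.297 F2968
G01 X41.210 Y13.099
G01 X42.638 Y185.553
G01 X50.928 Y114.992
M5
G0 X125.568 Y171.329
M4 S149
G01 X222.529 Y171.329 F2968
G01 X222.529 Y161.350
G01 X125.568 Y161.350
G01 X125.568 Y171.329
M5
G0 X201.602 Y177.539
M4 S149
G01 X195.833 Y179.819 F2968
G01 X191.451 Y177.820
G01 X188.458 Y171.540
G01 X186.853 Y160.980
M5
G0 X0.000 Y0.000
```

y_svg = 193.030 − y_m.

[1] S149→`#0000ff` (engrave); open run; points: 20.364,180.240 47.936,171.733 113.292,172.064 181.236,173.238 216.573,167.257

[2] S879→`#ff0000` (cut); closed run; points: 44.851,57.670 59.022,57.670 59.022,139.805 44.851,139.805

[3] S879→`#ff0000` (cut); open run; points: 247.628,24.432 162.294,95.723

[4] S149→`#0000ff` (engrave); closed run; points: 50.928,78.038 117.593,103.733 41.210,179.931 42.638,7.477

[5] S149→`#0000ff` (engrave); closed run; points: 125.568,21.701 222.529,21.701 222.529,31.680 125.568,31.680

[6] S149→`#0000ff` (engrave); open run; points: 201.602,15.491 195.833,13.211 191.451,15.210 188.458,21.490 186.853,32.050

<svg xmlns="http://www.w3.org/2000/svg" width="255.768mm" height="193.030mm" viewBox="0 0 255.768 193.030">
  <polyline points="20.364,180.240 47.936,171.733 113.292,172.064 181.236,173.238 216.573,167.257" fill="none" stroke="#0000ff"/>
  <polygon points="44.851,57.670 59.022,57.670 59.022,139.805 44.851,139.805" fill="none" stroke="#ff0000"/>
  <polyline points="247.628,24.432 162.294,95.723" fill="none" stroke="#ff0000"/>
  <polygon points="50.928,78.038 117.593,103.733 41.210,179.931 42.638,7.477" fill="none" stroke="#0000ff"/>
  <polygon points="125.568,21.701 222.529,21.701 222.529,31.680 125.568,31.680" fill="none" stroke="#0000ff"/>
  <polyline points="201.602,15.491 195.833,13.211 191.451,15.210 188.458,21.490 186.853,32.050" fill="none" stroke="#0000ff"/>
</svg>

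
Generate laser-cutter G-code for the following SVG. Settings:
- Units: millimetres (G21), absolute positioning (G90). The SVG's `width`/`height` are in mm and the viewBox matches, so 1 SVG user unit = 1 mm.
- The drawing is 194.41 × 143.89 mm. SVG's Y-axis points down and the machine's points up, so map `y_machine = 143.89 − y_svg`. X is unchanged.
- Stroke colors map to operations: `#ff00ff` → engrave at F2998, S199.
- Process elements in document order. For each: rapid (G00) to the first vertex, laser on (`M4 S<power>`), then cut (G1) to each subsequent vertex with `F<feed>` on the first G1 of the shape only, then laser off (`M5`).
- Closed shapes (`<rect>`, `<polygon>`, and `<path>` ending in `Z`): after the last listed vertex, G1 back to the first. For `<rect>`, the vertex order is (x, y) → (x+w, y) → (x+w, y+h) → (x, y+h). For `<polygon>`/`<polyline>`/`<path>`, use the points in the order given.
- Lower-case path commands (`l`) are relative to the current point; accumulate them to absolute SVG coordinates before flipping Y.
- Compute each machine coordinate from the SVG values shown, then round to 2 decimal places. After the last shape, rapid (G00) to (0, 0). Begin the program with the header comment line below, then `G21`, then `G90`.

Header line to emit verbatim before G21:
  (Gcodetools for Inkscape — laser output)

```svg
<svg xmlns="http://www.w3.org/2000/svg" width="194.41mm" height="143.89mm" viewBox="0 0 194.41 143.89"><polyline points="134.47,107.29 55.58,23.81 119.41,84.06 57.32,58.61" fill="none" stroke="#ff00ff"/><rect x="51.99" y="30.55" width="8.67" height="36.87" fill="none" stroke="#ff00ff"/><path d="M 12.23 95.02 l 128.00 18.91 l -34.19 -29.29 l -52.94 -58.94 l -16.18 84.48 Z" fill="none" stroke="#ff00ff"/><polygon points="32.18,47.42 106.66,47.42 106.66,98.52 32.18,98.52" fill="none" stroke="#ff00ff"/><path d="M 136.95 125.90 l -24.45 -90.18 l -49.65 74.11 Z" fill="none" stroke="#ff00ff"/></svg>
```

(Gcodetools for Inkscape — laser output)
G21
G90
G00 X134.47 Y36.60
M4 S199
G1 X55.58 Y120.08 F2998
G1 X119.41 Y59.83
G1 X57.32 Y85.28
M5
G00 X51.99 Y113.34
M4 S199
G1 X60.66 Y113.34 F2998
G1 X60.66 Y76.47
G1 X51.99 Y76.47
G1 X51.99 Y113.34
M5
G00 X12.23 Y48.87
M4 S199
G1 X140.23 Y29.96 F2998
G1 X106.04 Y59.25
G1 X53.10 Y118.19
G1 X36.92 Y33.71
G1 X12.23 Y48.87
M5
G00 X32.18 Y96.47
M4 S199
G1 X106.66 Y96.47 F2998
G1 X106.66 Y45.37
G1 X32.18 Y45.37
G1 X32.18 Y96.47
M5
G00 X136.95 Y17.99
M4 S199
G1 X112.50 Y108.17 F2998
G1 X62.85 Y34.06
G1 X136.95 Y17.99
M5
G00 X0.00 Y0.00

Since the viewBox matches the mm dimensions, user units are millimetres directly. The only transform is the Y-flip y_m = 143.89 − y_svg.

Shape 1 is a open polyline drawn with `<polyline>`. Its stroke #ff00ff means engrave at S199, F2998. After flipping Y the toolpath is (134.47,36.60) → (55.58,120.08) → (119.41,59.83) → (57.32,85.28).

Shape 2 is a rectangle drawn with `<rect>`. Its stroke #ff00ff means engrave at S199, F2998. After flipping Y the toolpath is (51.99,113.34) → (60.66,113.34) → (60.66,76.47) → (51.99,76.47) → (51.99,113.34), returning to the start.

Shape 3 is a closed polygon drawn with `<path>`. Its stroke #ff00ff means engrave at S199, F2998. After flipping Y the toolpath is (12.23,48.87) → (140.23,29.96) → (106.04,59.25) → (53.10,118.19) → (36.92,33.71) → (12.23,48.87), returning to the start.

Shape 4 is a rectangle drawn with `<polygon>`. Its stroke #ff00ff means engrave at S199, F2998. After flipping Y the toolpath is (32.18,96.47) → (106.66,96.47) → (106.66,45.37) → (32.18,45.37) → (32.18,96.47), returning to the start.

Shape 5 is a closed polygon drawn with `<path>`. Its stroke #ff00ff means engrave at S199, F2998. After flipping Y the toolpath is (136.95,17.99) → (112.50,108.17) → (62.85,34.06) → (136.95,17.99), returning to the start.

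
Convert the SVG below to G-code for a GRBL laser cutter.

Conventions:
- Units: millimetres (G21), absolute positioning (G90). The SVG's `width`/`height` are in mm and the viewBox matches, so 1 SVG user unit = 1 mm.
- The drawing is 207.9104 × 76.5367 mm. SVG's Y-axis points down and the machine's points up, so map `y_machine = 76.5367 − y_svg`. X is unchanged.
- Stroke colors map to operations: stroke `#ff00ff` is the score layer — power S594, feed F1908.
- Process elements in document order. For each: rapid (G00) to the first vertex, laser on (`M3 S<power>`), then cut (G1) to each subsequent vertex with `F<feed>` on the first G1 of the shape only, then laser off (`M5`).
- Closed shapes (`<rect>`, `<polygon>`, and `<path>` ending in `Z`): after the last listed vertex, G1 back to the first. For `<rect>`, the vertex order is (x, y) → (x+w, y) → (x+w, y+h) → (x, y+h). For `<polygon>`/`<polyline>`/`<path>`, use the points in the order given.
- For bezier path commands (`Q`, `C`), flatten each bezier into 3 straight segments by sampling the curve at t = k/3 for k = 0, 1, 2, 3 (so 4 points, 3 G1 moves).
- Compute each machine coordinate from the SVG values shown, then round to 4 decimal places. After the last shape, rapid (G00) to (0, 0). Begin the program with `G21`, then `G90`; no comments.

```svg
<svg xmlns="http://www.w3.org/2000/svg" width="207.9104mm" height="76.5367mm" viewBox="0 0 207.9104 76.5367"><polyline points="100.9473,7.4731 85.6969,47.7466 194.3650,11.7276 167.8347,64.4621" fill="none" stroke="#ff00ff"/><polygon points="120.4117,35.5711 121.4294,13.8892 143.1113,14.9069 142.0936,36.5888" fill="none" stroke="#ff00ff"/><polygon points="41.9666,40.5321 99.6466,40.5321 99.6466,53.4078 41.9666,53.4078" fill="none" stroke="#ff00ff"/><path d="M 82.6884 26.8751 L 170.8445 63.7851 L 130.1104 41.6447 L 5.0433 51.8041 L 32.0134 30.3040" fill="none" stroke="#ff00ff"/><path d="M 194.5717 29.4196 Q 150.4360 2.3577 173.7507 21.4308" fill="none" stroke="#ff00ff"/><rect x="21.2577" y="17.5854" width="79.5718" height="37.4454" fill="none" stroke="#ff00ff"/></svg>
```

1 u = 1 mm; y_m = 76.5367 − y.

[1] `<polyline>` open polyline, #ff00ff→score S594 F1908: (100.9473,69.0636) → (85.6969,28.7901) → (194.3650,64.8091) → (167.8347,12.0746)

[2] `<polygon>` regular polygon, #ff00ff→score S594 F1908: (120.4117,40.9656) → (121.4294,62.6475) → (143.1113,61.6298) → (142.0936,39.9479) → (120.4117,40.9656) (closed)

[3] `<polygon>` rectangle, #ff00ff→score S594 F1908: (41.9666,36.0046) → (99.6466,36.0046) → (99.6466,23.1289) → (41.9666,23.1289) → (41.9666,36.0046) (closed)

[4] `<path>` open polyline, #ff00ff→score S594 F1908: (82.6884,49.6616) → (170.8445,12.7516) → (130.1104,34.8920) → (5.0433,24.7326) → (32.0134,46.2327)

[5] `<path>` quadratic bezier, #ff00ff→score S594 F1908: (194.5717,47.1171) → (172.6424,60.0323) → (165.7021,62.6952) → (173.7507,55.1059)

[6] `<rect>` rectangle, #ff00ff→score S594 F1908: (21.2577,58.9513) → (100.8295,58.9513) → (100.8295,21.5059) → (21.2577,21.5059) → (21.2577,58.9513) (closed)

G21
G90
G00 X100.9473 Y69.0636
M3 S594
G1 X85.6969 Y28.7901 F1908
G1 X194.3650 Y64.8091
G1 X167.8347 Y12.0746
M5
G00 X120.4117 Y40.9656
M3 S594
G1 X121.4294 Y62.6475 F1908
G1 X143.1113 Y61.6298
G1 X142.0936 Y39.9479
G1 X120.4117 Y40.9656
M5
G00 X41.9666 Y36.0046
M3 S594
G1 X99.6466 Y36.0046 F1908
G1 X99.6466 Y23.1289
G1 X41.9666 Y23.1289
G1 X41.9666 Y36.0046
M5
G00 X82.6884 Y49.6616
M3 S594
G1 X170.8445 Y12.7516 F1908
G1 X130.1104 Y34.8920
G1 X5.0433 Y24.7326
G1 X32.0134 Y46.2327
M5
G00 X194.5717 Y47.1171
M3 S594
G1 X172.6424 Y60.0323 F1908
G1 X165.7021 Y62.6952
G1 X173.7507 Y55.1059
M5
G00 X21.2577 Y58.9513
M3 S594
G1 X100.8295 Y58.9513 F1908
G1 X100.8295 Y21.5059
G1 X21.2577 Y21.5059
G1 X21.2577 Y58.9513
M5
G00 X0.0000 Y0.0000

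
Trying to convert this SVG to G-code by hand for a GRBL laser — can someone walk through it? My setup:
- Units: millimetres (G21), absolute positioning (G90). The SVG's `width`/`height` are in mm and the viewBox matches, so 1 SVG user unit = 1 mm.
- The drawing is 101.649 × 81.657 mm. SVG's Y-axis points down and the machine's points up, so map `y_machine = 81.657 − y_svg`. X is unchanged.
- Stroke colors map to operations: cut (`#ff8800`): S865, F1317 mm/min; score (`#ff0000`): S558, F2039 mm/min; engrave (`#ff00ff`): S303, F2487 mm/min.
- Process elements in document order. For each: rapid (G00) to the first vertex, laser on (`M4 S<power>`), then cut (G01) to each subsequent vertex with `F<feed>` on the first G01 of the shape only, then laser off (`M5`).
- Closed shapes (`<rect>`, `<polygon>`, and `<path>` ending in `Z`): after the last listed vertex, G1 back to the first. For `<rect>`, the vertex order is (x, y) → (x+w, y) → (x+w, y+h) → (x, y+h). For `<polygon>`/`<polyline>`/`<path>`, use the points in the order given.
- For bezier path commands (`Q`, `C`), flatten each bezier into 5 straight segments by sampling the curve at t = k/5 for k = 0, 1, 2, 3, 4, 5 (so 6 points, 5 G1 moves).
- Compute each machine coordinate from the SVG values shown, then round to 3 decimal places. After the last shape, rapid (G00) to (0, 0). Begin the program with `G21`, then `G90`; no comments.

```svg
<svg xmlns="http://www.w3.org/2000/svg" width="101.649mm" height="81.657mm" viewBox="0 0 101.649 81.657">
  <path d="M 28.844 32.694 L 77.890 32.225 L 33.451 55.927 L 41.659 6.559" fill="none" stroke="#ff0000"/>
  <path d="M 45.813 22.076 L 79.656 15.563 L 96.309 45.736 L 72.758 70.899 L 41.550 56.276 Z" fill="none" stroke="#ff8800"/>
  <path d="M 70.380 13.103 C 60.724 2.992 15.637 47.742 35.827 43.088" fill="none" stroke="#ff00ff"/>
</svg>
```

G21
G90
G00 X28.844 Y48.963
M4 S558
G01 X77.890 Y49.432 F2039
G01 X33.451 Y25.730
G01 X41.659 Y75.098
M5
G00 X45.813 Y59.581
M4 S865
G01 X79.656 Y66.094 F1317
G01 X96.309 Y35.921
G01 X72.758 Y10.758
G01 X41.550 Y25.381
G01 X45.813 Y59.581
M5
G00 X70.380 Y68.554
M4 S303
G01 X61.140 Y68.871 F2487
G01 X48.231 Y61.027
G01 X36.487 Y50.025
G01 X30.741 Y40.871
G01 X35.827 Y38.569
M5
G00 X0.000 Y0.000

1 u = 1 mm; y_m = 81.657 − y.

[1] `<path>` open polyline, #ff0000→score S558 F2039: (28.844,48.963) → (77.890,49.432) → (33.451,25.730) → (41.659,75.098)

[2] `<path>` regular polygon, #ff8800→cut S865 F1317: (45.813,59.581) → (79.656,66.094) → (96.309,35.921) → (72.758,10.758) → (41.550,25.381) → (45.813,59.581) (closed)

[3] `<path>` cubic bezier, #ff00ff→engrave S303 F2487: (70.380,68.554) → (61.140,68.871) → (48.231,61.027) → (36.487,50.025) → (30.741,40.871) → (35.827,38.569)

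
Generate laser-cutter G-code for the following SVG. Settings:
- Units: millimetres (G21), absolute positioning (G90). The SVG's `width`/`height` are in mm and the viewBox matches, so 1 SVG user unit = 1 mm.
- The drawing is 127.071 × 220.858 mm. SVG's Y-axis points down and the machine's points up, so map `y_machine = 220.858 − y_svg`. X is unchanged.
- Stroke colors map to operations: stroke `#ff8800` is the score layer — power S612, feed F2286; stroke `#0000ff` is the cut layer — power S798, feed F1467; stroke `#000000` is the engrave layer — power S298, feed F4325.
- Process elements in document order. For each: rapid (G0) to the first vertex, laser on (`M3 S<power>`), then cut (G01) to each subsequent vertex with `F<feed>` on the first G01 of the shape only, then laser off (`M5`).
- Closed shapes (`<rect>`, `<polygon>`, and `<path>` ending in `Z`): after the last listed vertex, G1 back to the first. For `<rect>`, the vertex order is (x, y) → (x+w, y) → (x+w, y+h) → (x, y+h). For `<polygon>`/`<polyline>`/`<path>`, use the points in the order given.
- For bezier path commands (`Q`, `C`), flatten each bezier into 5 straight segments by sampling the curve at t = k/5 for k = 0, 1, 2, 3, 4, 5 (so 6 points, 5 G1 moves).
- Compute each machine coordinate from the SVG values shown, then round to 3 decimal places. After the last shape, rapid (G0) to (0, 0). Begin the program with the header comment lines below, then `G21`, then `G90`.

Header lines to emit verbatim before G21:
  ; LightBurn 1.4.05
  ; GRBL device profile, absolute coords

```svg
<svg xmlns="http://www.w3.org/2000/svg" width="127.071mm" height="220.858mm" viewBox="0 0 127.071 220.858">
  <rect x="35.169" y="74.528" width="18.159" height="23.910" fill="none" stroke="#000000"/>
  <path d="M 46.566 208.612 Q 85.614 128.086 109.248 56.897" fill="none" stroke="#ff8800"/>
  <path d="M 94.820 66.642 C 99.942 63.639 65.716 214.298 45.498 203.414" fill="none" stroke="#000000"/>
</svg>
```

; LightBurn 1.4.05
; GRBL device profile, absolute coords
G21
G90
G0 X35.169 Y146.330
M3 S298
G01 X53.328 Y146.330 F4325
G01 X53.328 Y122.420
G01 X35.169 Y122.420
G01 X35.169 Y146.330
M5
G0 X46.566 Y12.246
M3 S612
G01 X61.569 Y44.083 F2286
G01 X75.338 Y75.173
G01 X87.875 Y105.516
G01 X99.178 Y135.112
G01 X109.248 Y163.961
M5
G0 X94.820 Y154.216
M3 S298
G01 X93.598 Y140.100 F4325
G01 X85.494 Y104.235
G01 X73.069 Y61.751
G01 X58.883 Y27.777
G01 X45.498 Y17.444
M5
G0 X0.000 Y0.000

1 u = 1 mm; y_m = 220.858 − y.

[1] `<rect>` rectangle, #000000→engrave S298 F4325: (35.169,146.330) → (53.328,146.330) → (53.328,122.420) → (35.169,122.420) → (35.169,146.330) (closed)

[2] `<path>` quadratic bezier, #ff8800→score S612 F2286: (46.566,12.246) → (61.569,44.083) → (75.338,75.173) → (87.875,105.516) → (99.178,135.112) → (109.248,163.961)

[3] `<path>` cubic bezier, #000000→engrave S298 F4325: (94.820,154.216) → (93.598,140.100) → (85.494,104.235) → (73.069,61.751) → (58.883,27.777) → (45.498,17.444)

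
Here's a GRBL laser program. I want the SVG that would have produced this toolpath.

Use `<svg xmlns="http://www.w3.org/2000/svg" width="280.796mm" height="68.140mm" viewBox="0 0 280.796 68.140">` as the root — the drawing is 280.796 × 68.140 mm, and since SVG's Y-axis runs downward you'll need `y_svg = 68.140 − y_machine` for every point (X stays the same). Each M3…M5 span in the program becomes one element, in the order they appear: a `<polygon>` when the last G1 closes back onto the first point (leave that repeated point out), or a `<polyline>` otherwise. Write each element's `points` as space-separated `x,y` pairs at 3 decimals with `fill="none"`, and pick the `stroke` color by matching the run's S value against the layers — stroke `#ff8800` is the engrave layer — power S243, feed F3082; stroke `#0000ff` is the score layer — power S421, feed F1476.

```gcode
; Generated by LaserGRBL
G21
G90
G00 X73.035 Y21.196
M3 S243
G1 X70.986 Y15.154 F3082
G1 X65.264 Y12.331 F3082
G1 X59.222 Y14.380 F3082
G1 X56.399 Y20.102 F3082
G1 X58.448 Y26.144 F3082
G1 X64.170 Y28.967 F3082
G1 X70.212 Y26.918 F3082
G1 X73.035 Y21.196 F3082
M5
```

<svg xmlns="http://www.w3.org/2000/svg" width="280.796mm" height="68.140mm" viewBox="0 0 280.796 68.140">
  <polygon points="73.035,46.944 70.986,52.986 65.264,55.809 59.222,53.760 56.399,48.038 58.448,41.996 64.170,39.173 70.212,41.222" fill="none" stroke="#ff8800"/>
</svg>

Each laser-on run becomes one SVG element. Flip Y back into SVG space with y_svg = 68.140 − y_machine. Every run uses S243, so all elements get stroke `#ff8800` (engrave).

Run 1: The run returns to its start, so emit a `<polygon>` with points (Y-flipped): 73.035,46.944 70.986,52.986 65.264,55.809 59.222,53.760 56.399,48.038 58.448,41.996 64.170,39.173 70.212,41.222.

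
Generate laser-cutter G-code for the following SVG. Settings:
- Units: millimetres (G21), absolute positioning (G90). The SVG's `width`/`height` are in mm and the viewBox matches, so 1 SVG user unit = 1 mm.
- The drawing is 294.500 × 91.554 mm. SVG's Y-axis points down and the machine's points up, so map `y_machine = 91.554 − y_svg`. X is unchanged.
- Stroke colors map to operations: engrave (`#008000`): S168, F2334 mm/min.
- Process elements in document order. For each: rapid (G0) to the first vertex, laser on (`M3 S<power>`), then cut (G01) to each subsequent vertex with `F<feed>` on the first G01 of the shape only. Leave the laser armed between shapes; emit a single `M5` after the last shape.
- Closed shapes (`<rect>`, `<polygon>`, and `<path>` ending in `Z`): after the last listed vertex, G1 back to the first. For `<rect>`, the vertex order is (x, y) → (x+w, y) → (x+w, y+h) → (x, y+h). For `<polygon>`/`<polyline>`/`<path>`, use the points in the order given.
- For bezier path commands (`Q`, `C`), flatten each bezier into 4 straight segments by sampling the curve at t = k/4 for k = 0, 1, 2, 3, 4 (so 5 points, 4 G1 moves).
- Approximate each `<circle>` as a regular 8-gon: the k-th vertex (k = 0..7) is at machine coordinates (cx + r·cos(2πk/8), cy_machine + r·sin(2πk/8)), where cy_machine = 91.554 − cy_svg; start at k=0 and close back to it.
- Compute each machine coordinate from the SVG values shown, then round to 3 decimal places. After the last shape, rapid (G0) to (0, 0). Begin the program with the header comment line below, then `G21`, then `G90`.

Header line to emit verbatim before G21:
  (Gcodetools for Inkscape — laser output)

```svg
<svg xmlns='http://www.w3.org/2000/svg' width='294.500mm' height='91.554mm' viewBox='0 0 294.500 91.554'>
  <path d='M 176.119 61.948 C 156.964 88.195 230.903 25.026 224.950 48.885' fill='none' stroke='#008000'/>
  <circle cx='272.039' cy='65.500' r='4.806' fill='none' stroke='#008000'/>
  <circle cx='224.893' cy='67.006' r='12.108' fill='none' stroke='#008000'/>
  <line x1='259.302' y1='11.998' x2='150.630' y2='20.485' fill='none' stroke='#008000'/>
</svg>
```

(Gcodetools for Inkscape — laser output)
G21
G90
G0 X176.119 Y29.606
M3 S168
G01 X176.505 Y23.929 F2334
G01 X195.584 Y35.242
G01 X217.138 Y47.002
G01 X224.950 Y42.669
G0 X276.845 Y26.054
M3 S168
G01 X275.437 Y29.452 F2334
G01 X272.039 Y30.860
G01 X268.641 Y29.452
G01 X267.233 Y26.054
G01 X268.641 Y22.656
G01 X272.039 Y21.248
G01 X275.437 Y22.656
G01 X276.845 Y26.054
G0 X237.001 Y24.548
M3 S168
G01 X233.455 Y33.110 F2334
G01 X224.893 Y36.656
G01 X216.331 Y33.110
G01 X212.785 Y24.548
G01 X216.331 Y15.986
G01 X224.893 Y12.440
G01 X233.455 Y15.986
G01 X237.001 Y24.548
G0 X259.302 Y79.556
M3 S168
G01 X150.630 Y71.069 F2334
M5
G0 X0.000 Y0.000

Since the viewBox matches the mm dimensions, user units are millimetres directly. The only transform is the Y-flip y_m = 91.554 − y_svg.

Shape 1 is a cubic bezier drawn with `<path>`. Its stroke #008000 means engrave at S168, F2334. After flipping Y the toolpath is (176.119,29.606) → (176.505,23.929) → (195.584,35.242) → (217.138,47.002) → (224.950,42.669).

Shape 2 is a circle drawn with `<circle>`. Its stroke #008000 means engrave at S168, F2334. After flipping Y the toolpath is (276.845,26.054) → (275.437,29.452) → (272.039,30.860) → (268.641,29.452) → (267.233,26.054) → (268.641,22.656) → (272.039,21.248) → (275.437,22.656) → (276.845,26.054), returning to the start.

Shape 3 is a circle drawn with `<circle>`. Its stroke #008000 means engrave at S168, F2334. After flipping Y the toolpath is (237.001,24.548) → (233.455,33.110) → (224.893,36.656) → (216.331,33.110) → (212.785,24.548) → (216.331,15.986) → (224.893,12.440) → (233.455,15.986) → (237.001,24.548), returning to the start.

Shape 4 is a line segment drawn with `<line>`. Its stroke #008000 means engrave at S168, F2334. After flipping Y the toolpath is (259.302,79.556) → (150.630,71.069).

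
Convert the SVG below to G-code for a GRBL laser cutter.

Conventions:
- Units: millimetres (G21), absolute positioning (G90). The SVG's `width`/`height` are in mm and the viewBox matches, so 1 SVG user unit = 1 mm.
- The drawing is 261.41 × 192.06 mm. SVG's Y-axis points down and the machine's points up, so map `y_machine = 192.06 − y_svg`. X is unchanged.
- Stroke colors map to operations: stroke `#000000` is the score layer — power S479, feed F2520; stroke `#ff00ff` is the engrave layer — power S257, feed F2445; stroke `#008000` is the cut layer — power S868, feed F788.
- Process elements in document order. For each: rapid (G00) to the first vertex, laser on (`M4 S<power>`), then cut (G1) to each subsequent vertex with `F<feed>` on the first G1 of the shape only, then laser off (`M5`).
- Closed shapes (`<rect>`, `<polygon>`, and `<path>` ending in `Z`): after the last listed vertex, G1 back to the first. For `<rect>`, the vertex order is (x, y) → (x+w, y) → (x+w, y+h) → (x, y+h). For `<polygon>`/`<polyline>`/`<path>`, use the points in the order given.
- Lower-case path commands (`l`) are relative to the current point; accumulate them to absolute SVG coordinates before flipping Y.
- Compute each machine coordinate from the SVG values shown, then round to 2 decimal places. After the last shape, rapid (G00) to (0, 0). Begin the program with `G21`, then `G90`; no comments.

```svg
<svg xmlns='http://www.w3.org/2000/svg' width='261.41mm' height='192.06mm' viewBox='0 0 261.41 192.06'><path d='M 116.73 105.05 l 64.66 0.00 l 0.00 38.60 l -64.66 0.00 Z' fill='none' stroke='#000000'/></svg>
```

G21
G90
G00 X116.73 Y87.01
M4 S479
G1 X181.39 Y87.01 F2520
G1 X181.39 Y48.41
G1 X116.73 Y48.41
G1 X116.73 Y87.01
M5
G00 X0.00 Y0.00

viewBox `0 0 261.41 192.06` with mm width/height → 1 unit = 1 mm. Flip: y_m = 192.06 − y_svg.

**Shape 1** — `<path>` rectangle, stroke `#000000` → score (S479, F2520). Machine vertices: (116.73,87.01) → (181.39,87.01) → (181.39,48.41) → (116.73,48.41) → (116.73,87.01). Closed: final G1 returns to the first vertex.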